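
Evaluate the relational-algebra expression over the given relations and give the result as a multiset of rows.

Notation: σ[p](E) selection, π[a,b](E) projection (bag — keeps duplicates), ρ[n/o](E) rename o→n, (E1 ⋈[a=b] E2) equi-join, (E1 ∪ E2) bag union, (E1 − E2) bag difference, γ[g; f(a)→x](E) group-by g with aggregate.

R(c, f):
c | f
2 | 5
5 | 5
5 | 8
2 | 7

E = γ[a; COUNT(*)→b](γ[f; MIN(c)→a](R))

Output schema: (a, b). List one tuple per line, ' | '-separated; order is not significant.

Row counts bottom-up:
  R → 4
  γ[f; MIN(c)→a](R) → 3
  γ[a; COUNT(*)→b](γ[f; MIN(c)→a](R)) → 2

== RESULT ==
a | b
2 | 2
5 | 1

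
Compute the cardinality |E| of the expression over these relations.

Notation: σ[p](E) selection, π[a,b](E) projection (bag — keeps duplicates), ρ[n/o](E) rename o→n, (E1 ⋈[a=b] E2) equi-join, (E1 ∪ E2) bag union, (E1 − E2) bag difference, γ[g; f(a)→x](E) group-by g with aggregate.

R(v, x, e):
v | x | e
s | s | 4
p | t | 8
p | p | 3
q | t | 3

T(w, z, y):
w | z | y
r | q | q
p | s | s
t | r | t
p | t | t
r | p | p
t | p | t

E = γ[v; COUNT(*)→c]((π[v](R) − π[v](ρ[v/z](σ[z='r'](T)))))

Subexpression sizes:
  R → 4
  π[v](R) → 4
  T → 6
  σ[z='r'](T) → 1
  ρ[v/z](σ[z='r'](T)) → 1
  π[v](ρ[v/z](σ[z='r'](T))) → 1
  (π[v](R) − π[v](ρ[v/z](σ[z='r'](T)))) → 4
  γ[v; COUNT(*)→c]((π[v](R) − π[v](ρ[v/z](σ[z='r'](T))))) → 3

|E| = 3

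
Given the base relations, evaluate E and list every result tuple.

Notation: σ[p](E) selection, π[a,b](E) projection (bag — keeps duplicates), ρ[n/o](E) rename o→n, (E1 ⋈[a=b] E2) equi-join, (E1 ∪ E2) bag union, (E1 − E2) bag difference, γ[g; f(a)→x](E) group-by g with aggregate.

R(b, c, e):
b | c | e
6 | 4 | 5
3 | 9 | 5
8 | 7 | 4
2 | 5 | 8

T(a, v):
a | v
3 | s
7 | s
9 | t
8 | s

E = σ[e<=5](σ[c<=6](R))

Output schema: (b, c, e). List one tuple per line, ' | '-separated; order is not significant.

Row counts bottom-up:
  R → 4
  σ[c<=6](R) → 2
  σ[e<=5](σ[c<=6](R)) → 1

== RESULT ==
b | c | e
6 | 4 | 5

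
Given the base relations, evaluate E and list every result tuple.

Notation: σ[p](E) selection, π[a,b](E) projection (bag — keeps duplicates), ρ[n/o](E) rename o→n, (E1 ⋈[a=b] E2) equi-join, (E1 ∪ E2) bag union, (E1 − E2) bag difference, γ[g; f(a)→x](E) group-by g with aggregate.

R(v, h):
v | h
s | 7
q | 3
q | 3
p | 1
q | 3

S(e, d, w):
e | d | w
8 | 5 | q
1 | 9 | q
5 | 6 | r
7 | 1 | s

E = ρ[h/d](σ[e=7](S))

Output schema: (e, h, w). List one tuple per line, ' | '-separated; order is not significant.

Subexpression sizes:
  S → 4
  σ[e=7](S) → 1
  ρ[h/d](σ[e=7](S)) → 1

== RESULT ==
e | h | w
7 | 1 | s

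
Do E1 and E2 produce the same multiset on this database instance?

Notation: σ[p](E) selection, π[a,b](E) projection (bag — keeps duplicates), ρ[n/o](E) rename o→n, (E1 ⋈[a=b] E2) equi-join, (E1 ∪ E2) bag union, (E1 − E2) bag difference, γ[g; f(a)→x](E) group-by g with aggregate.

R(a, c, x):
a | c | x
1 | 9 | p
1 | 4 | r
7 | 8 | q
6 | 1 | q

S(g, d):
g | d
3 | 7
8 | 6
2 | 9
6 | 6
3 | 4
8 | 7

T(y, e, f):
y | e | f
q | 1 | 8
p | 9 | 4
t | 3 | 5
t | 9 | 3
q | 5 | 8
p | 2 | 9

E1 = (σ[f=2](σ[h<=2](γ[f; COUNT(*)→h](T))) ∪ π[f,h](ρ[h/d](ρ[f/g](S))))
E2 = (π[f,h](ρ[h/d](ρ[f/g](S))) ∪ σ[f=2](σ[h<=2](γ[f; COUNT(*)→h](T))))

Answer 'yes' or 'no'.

E1 per-node cardinality:
  T → 6
  γ[f; COUNT(*)→h](T) → 5
  σ[h<=2](γ[f; COUNT(*)→h](T)) → 5
  σ[f=2](σ[h<=2](γ[f; COUNT(*)→h](T))) → 0
  S → 6
  ρ[f/g](S) → 6
  ρ[h/d](ρ[f/g](S)) → 6
  π[f,h](ρ[h/d](ρ[f/g](S))) → 6
  (σ[f=2](σ[h<=2](γ[f; COUNT(*)→h](T))) ∪ π[f,h](ρ[h/d](ρ[f/g](S)))) → 6
E2 per-node cardinality:
  S → 6
  ρ[f/g](S) → 6
  ρ[h/d](ρ[f/g](S)) → 6
  π[f,h](ρ[h/d](ρ[f/g](S))) → 6
  T → 6
  γ[f; COUNT(*)→h](T) → 5
  σ[h<=2](γ[f; COUNT(*)→h](T)) → 5
  σ[f=2](σ[h<=2](γ[f; COUNT(*)→h](T))) → 0
  (π[f,h](ρ[h/d](ρ[f/g](S))) ∪ σ[f=2](σ[h<=2](γ[f; COUNT(*)→h](T)))) → 6

E1 and E2 produce the same multiset:
f | h
2 | 9
3 | 4
3 | 7
6 | 6
8 | 6
8 | 7

yes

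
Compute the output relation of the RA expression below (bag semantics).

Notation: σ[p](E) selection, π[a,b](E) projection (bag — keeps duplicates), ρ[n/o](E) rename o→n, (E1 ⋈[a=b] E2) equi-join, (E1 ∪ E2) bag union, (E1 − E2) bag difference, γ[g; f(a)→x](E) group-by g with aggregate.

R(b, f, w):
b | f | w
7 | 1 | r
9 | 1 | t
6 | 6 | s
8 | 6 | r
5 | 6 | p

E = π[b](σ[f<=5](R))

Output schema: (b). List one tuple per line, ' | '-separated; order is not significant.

Row counts bottom-up:
  R → 5
  σ[f<=5](R) → 2
  π[b](σ[f<=5](R)) → 2

== RESULT ==
b
7
9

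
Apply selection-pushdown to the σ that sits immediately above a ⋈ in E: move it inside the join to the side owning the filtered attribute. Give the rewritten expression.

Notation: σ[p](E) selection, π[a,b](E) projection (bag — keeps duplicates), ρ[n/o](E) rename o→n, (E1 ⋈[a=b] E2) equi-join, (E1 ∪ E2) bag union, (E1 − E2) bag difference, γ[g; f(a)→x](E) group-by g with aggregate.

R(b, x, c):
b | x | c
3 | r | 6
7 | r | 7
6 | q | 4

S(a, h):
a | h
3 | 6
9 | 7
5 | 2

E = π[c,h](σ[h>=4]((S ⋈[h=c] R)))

σ filters on h, owned by the left side.
E' = π[c,h]((σ[h>=4](S) ⋈[h=c] R))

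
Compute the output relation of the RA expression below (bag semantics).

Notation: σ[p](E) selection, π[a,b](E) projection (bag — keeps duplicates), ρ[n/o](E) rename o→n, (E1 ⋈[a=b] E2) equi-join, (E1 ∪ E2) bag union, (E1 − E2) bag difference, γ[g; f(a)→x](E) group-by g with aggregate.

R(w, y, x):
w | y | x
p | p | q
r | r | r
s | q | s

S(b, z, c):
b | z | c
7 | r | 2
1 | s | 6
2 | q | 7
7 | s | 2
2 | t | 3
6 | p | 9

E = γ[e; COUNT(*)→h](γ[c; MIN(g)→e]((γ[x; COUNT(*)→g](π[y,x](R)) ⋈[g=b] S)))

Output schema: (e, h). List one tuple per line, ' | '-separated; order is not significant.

Per-node cardinality:
  R → 3
  π[y,x](R) → 3
  γ[x; COUNT(*)→g](π[y,x](R)) → 3
  S → 6
  (γ[x; COUNT(*)→g](π[y,x](R)) ⋈[g=b] S) → 3
  γ[c; MIN(g)→e]((γ[x; COUNT(*)→g](π[y,x](R)) ⋈[g=b] S)) → 1
  γ[e; COUNT(*)→h](γ[c; MIN(g)→e]((γ[x; COUNT(*)→g](π[y,x](R)) ⋈[g=b] S))) → 1

== RESULT ==
e | h
1 | 1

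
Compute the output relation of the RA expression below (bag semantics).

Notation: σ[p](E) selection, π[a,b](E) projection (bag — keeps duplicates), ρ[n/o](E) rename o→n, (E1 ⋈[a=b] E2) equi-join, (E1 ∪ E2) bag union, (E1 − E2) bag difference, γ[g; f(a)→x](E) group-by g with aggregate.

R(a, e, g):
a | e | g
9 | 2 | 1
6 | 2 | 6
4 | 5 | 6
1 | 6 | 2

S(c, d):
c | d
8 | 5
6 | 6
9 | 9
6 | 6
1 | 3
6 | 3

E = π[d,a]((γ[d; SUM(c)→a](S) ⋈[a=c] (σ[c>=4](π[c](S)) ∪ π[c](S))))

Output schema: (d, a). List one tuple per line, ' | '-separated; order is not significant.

Stepwise |·|:
  S → 6
  γ[d; SUM(c)→a](S) → 4
  S → 6
  π[c](S) → 6
  σ[c>=4](π[c](S)) → 5
  S → 6
  π[c](S) → 6
  (σ[c>=4](π[c](S)) ∪ π[c](S)) → 11
  (γ[d; SUM(c)→a](S) ⋈[a=c] (σ[c>=4](π[c](S)) ∪ π[c](S))) → 4
  π[d,a]((γ[d; SUM(c)→a](S) ⋈[a=c] (σ[c>=4](π[c](S)) ∪ π[c](S)))) → 4

== RESULT ==
d | a
5 | 8
5 | 8
9 | 9
9 | 9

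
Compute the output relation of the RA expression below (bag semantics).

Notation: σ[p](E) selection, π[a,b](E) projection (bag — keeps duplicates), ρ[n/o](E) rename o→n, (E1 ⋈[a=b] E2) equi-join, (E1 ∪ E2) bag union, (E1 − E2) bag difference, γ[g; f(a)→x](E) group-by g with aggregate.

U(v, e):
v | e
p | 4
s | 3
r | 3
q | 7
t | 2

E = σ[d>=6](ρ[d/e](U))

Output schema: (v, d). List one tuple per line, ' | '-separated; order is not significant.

Per-node cardinality:
  U → 5
  ρ[d/e](U) → 5
  σ[d>=6](ρ[d/e](U)) → 1

== RESULT ==
v | d
q | 7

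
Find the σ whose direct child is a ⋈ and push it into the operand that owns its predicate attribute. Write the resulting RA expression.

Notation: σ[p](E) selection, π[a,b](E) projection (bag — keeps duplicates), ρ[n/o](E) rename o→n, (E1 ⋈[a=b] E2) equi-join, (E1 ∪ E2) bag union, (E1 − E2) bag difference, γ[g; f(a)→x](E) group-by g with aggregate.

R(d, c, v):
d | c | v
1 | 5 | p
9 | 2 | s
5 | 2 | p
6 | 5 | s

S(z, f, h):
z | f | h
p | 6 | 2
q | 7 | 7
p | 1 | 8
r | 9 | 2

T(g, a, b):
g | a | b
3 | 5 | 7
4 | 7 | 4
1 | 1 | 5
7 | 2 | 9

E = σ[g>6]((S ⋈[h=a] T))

σ filters on g, owned by the right side.
E' = (S ⋈[h=a] σ[g>6](T))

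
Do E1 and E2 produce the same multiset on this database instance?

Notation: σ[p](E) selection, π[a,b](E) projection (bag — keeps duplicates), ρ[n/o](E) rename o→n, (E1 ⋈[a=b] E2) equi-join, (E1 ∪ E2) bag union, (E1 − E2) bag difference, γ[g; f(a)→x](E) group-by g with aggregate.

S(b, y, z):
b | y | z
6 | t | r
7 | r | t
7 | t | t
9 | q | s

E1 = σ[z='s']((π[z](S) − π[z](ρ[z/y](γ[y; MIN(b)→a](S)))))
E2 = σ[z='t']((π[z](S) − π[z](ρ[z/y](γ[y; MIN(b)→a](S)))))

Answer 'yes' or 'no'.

E1 stepwise |·|:
  S → 4
  π[z](S) → 4
  S → 4
  γ[y; MIN(b)→a](S) → 3
  ρ[z/y](γ[y; MIN(b)→a](S)) → 3
  π[z](ρ[z/y](γ[y; MIN(b)→a](S))) → 3
  (π[z](S) − π[z](ρ[z/y](γ[y; MIN(b)→a](S)))) → 2
  σ[z='s']((π[z](S) − π[z](ρ[z/y](γ[y; MIN(b)→a](S))))) → 1
E2 stepwise |·|:
  S → 4
  π[z](S) → 4
  S → 4
  γ[y; MIN(b)→a](S) → 3
  ρ[z/y](γ[y; MIN(b)→a](S)) → 3
  π[z](ρ[z/y](γ[y; MIN(b)→a](S))) → 3
  (π[z](S) − π[z](ρ[z/y](γ[y; MIN(b)→a](S)))) → 2
  σ[z='t']((π[z](S) − π[z](ρ[z/y](γ[y; MIN(b)→a](S))))) → 1

E1 result:
z
s
E2 result:
z
t
Witness: ('t',) appears 0× in E1 but 1× in E2.

no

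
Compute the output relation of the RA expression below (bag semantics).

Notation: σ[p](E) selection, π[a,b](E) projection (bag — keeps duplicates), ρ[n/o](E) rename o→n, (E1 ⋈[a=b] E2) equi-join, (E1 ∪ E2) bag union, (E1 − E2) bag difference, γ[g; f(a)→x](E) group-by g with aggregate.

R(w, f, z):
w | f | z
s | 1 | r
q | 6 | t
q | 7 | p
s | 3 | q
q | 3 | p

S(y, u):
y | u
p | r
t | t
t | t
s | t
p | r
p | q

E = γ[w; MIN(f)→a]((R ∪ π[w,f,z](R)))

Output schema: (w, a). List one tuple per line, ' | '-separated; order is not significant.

Per-node cardinality:
  R → 5
  R → 5
  π[w,f,z](R) → 5
  (R ∪ π[w,f,z](R)) → 10
  γ[w; MIN(f)→a]((R ∪ π[w,f,z](R))) → 2

== RESULT ==
w | a
q | 3
s | 1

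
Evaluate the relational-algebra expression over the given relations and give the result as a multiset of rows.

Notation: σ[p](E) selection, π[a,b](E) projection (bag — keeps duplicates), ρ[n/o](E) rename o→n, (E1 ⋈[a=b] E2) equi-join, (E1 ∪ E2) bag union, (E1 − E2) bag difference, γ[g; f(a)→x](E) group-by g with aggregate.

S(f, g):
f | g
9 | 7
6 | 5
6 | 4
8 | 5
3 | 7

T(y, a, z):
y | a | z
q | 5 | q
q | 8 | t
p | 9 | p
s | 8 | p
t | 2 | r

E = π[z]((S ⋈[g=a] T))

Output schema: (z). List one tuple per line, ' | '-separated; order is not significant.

Per-node cardinality:
  S → 5
  T → 5
  (S ⋈[g=a] T) → 2
  π[z]((S ⋈[g=a] T)) → 2

== RESULT ==
z
q
q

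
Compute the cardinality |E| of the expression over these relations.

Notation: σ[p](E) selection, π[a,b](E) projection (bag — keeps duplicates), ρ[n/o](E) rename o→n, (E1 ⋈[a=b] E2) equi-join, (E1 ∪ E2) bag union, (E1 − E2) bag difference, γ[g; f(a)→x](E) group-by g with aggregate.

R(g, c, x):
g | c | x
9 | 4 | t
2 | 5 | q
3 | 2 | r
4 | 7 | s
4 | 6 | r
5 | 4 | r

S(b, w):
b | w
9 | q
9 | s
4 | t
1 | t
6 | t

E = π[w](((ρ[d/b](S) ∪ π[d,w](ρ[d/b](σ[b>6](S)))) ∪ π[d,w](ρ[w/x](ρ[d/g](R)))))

Row counts bottom-up:
  S → 5
  ρ[d/b](S) → 5
  S → 5
  σ[b>6](S) → 2
  ρ[d/b](σ[b>6](S)) → 2
  π[d,w](ρ[d/b](σ[b>6](S))) → 2
  (ρ[d/b](S) ∪ π[d,w](ρ[d/b](σ[b>6](S)))) → 7
  R → 6
  ρ[d/g](R) → 6
  ρ[w/x](ρ[d/g](R)) → 6
  π[d,w](ρ[w/x](ρ[d/g](R))) → 6
  ((ρ[d/b](S) ∪ π[d,w](ρ[d/b](σ[b>6](S)))) ∪ π[d,w](ρ[w/x](ρ[d/g](R)))) → 13
  π[w](((ρ[d/b](S) ∪ π[d,w](ρ[d/b](σ[b>6](S)))) ∪ π[d,w](ρ[w/x](ρ[d/g](R))))) → 13

|E| = 13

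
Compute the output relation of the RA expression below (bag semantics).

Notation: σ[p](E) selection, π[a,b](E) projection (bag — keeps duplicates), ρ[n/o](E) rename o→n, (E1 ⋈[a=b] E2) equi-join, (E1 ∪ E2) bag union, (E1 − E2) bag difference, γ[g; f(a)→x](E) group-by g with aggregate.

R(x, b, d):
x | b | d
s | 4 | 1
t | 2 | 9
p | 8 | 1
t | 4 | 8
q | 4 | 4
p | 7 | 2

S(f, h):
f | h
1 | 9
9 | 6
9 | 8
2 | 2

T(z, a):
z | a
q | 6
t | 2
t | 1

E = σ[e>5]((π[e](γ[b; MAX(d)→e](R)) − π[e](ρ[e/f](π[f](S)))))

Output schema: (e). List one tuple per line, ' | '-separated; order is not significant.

Row counts bottom-up:
  R → 6
  γ[b; MAX(d)→e](R) → 4
  π[e](γ[b; MAX(d)→e](R)) → 4
  S → 4
  π[f](S) → 4
  ρ[e/f](π[f](S)) → 4
  π[e](ρ[e/f](π[f](S))) → 4
  (π[e](γ[b; MAX(d)→e](R)) − π[e](ρ[e/f](π[f](S)))) → 1
  σ[e>5]((π[e](γ[b; MAX(d)→e](R)) − π[e](ρ[e/f](π[f](S))))) → 1

== RESULT ==
e
8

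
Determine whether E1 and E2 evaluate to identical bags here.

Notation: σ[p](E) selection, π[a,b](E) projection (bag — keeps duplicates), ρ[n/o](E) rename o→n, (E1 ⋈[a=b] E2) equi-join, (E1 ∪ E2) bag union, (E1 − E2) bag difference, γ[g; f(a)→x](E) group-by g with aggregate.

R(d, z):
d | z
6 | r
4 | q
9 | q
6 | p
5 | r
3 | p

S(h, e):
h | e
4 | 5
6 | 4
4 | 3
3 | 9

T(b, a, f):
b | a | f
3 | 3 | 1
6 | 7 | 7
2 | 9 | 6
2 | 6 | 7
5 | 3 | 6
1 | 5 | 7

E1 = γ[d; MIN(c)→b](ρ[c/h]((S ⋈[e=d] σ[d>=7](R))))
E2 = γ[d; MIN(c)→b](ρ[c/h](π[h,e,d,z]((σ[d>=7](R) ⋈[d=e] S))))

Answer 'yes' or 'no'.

E1 per-node cardinality:
  S → 4
  R → 6
  σ[d>=7](R) → 1
  (S ⋈[e=d] σ[d>=7](R)) → 1
  ρ[c/h]((S ⋈[e=d] σ[d>=7](R))) → 1
  γ[d; MIN(c)→b](ρ[c/h]((S ⋈[e=d] σ[d>=7](R)))) → 1
E2 per-node cardinality:
  R → 6
  σ[d>=7](R) → 1
  S → 4
  (σ[d>=7](R) ⋈[d=e] S) → 1
  π[h,e,d,z]((σ[d>=7](R) ⋈[d=e] S)) → 1
  ρ[c/h](π[h,e,d,z]((σ[d>=7](R) ⋈[d=e] S))) → 1
  γ[d; MIN(c)→b](ρ[c/h](π[h,e,d,z]((σ[d>=7](R) ⋈[d=e] S)))) → 1

E1 and E2 produce the same multiset:
d | b
9 | 3

yes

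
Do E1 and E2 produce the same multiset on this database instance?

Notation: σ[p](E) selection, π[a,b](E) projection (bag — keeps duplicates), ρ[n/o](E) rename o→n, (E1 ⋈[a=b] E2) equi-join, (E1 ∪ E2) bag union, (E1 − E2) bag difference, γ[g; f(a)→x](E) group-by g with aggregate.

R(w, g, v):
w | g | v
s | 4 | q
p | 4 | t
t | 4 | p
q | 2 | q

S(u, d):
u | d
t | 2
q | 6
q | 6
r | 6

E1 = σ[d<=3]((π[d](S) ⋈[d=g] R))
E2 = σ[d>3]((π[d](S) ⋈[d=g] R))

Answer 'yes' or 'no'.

E1 subexpression sizes:
  S → 4
  π[d](S) → 4
  R → 4
  (π[d](S) ⋈[d=g] R) → 1
  σ[d<=3]((π[d](S) ⋈[d=g] R)) → 1
E2 subexpression sizes:
  S → 4
  π[d](S) → 4
  R → 4
  (π[d](S) ⋈[d=g] R) → 1
  σ[d>3]((π[d](S) ⋈[d=g] R)) → 0

E1 result:
d | w | g | v
2 | q | 2 | q
E2 result:
d | w | g | v
(0 rows)
Witness: (2, 'q', 2, 'q') appears 1× in E1 but 0× in E2.

no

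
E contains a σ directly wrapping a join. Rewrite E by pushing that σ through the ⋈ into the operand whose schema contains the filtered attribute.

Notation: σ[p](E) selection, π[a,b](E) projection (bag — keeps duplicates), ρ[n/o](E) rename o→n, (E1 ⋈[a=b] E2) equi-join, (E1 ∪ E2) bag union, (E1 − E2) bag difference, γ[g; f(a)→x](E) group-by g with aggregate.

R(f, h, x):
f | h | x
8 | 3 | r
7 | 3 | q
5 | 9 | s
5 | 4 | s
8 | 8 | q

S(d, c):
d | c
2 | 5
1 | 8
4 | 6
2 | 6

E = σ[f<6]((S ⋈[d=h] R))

σ filters on f, owned by the right side.
E' = (S ⋈[d=h] σ[f<6](R))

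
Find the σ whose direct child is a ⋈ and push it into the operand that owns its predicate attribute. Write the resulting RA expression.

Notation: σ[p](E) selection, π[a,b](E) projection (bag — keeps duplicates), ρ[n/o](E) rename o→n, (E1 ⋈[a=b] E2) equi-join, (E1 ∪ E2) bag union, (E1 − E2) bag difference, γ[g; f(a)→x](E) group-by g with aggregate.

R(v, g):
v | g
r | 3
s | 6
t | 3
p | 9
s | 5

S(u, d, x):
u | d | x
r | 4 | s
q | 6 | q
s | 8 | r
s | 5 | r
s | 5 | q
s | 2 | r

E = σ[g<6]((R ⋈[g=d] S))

σ filters on g, owned by the left side.
E' = (σ[g<6](R) ⋈[g=d] S)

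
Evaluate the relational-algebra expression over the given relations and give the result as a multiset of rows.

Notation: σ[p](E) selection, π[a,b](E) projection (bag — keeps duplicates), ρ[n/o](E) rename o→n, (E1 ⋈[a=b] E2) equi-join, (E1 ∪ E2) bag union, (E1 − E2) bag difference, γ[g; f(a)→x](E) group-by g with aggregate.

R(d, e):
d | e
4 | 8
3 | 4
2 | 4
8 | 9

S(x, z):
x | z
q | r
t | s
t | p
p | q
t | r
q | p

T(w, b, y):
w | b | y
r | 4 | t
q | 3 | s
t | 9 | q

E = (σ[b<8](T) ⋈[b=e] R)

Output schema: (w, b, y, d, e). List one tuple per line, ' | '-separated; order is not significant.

Stepwise |·|:
  T → 3
  σ[b<8](T) → 2
  R → 4
  (σ[b<8](T) ⋈[b=e] R) → 2

== RESULT ==
w | b | y | d | e
r | 4 | t | 2 | 4
r | 4 | t | 3 | 4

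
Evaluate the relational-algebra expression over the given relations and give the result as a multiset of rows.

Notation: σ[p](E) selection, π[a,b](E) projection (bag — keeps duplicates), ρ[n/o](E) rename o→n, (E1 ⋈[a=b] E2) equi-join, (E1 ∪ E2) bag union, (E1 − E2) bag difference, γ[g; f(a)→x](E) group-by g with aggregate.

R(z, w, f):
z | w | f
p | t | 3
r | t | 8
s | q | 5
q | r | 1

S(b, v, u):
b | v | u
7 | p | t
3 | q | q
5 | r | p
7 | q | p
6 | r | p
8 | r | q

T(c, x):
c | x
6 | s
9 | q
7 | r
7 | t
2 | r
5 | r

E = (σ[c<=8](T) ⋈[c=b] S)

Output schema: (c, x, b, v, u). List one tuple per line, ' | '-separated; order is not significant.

Stepwise |·|:
  T → 6
  σ[c<=8](T) → 5
  S → 6
  (σ[c<=8](T) ⋈[c=b] S) → 6

== RESULT ==
c | x | b | v | u
5 | r | 5 | r | p
6 | s | 6 | r | p
7 | r | 7 | p | t
7 | r | 7 | q | p
7 | t | 7 | p | t
7 | t | 7 | q | p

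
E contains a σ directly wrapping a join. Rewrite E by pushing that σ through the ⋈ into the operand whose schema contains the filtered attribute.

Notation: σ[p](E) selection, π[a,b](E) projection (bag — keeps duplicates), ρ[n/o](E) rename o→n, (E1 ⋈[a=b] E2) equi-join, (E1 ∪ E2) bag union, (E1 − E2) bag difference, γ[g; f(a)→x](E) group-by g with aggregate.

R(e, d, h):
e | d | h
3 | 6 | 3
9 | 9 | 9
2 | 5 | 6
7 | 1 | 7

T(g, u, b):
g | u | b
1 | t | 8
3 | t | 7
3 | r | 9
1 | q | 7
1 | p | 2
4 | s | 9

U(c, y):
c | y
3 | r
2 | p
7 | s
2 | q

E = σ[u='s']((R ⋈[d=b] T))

σ filters on u, owned by the right side.
E' = (R ⋈[d=b] σ[u='s'](T))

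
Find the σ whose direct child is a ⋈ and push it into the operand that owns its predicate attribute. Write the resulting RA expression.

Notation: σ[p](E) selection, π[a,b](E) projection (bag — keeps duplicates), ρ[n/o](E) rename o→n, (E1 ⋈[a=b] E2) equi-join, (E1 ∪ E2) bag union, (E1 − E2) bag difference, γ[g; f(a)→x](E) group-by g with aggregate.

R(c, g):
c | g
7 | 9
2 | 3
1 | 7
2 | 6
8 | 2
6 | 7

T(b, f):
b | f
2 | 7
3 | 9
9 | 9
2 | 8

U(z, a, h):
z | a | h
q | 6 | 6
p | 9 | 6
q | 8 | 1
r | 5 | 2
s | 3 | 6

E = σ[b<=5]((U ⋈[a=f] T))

σ filters on b, owned by the right side.
E' = (U ⋈[a=f] σ[b<=5](T))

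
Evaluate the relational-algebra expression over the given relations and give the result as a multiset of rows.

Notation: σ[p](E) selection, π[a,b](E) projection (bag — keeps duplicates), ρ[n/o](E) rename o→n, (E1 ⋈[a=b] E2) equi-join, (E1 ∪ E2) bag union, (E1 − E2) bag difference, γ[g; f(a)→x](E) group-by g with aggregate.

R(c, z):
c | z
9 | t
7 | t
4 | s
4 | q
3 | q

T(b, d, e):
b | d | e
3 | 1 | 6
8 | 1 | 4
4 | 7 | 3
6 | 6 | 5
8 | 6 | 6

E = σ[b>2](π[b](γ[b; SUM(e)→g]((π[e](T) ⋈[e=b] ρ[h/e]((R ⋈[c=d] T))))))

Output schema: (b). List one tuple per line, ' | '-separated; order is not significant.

Subexpression sizes:
  T → 5
  π[e](T) → 5
  R → 5
  T → 5
  (R ⋈[c=d] T) → 1
  ρ[h/e]((R ⋈[c=d] T)) → 1
  (π[e](T) ⋈[e=b] ρ[h/e]((R ⋈[c=d] T))) → 1
  γ[b; SUM(e)→g]((π[e](T) ⋈[e=b] ρ[h/e]((R ⋈[c=d] T)))) → 1
  π[b](γ[b; SUM(e)→g]((π[e](T) ⋈[e=b] ρ[h/e]((R ⋈[c=d] T))))) → 1
  σ[b>2](π[b](γ[b; SUM(e)→g]((π[e](T) ⋈[e=b] ρ[h/e]((R ⋈[c=d] T)))))) → 1

== RESULT ==
b
4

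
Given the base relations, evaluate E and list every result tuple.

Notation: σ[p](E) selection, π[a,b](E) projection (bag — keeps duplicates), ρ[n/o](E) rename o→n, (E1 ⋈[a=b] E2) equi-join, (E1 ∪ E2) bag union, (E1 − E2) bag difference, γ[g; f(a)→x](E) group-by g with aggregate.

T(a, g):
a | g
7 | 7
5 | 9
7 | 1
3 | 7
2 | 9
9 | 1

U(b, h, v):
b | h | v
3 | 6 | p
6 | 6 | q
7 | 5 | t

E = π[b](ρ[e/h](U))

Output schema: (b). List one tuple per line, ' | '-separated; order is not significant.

Stepwise |·|:
  U → 3
  ρ[e/h](U) → 3
  π[b](ρ[e/h](U)) → 3

== RESULT ==
b
3
6
7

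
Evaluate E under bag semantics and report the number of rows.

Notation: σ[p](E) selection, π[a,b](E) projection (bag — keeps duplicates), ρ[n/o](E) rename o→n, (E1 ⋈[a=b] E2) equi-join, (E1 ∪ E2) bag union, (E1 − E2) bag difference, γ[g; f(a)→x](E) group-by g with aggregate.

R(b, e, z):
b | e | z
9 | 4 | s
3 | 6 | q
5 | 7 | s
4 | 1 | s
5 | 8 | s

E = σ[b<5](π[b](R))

Stepwise |·|:
  R → 5
  π[b](R) → 5
  σ[b<5](π[b](R)) → 2

|E| = 2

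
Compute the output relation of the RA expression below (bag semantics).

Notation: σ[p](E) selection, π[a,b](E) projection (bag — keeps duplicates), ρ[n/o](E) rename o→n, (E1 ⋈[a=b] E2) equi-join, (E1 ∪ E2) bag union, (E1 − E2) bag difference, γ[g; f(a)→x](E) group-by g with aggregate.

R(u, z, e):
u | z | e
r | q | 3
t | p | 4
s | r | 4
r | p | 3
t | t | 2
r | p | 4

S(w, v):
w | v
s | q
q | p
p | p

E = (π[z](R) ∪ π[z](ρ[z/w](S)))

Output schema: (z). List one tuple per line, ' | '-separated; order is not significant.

Per-node cardinality:
  R → 6
  π[z](R) → 6
  S → 3
  ρ[z/w](S) → 3
  π[z](ρ[z/w](S)) → 3
  (π[z](R) ∪ π[z](ρ[z/w](S))) → 9

== RESULT ==
z
p
p
p
p
q
q
r
s
t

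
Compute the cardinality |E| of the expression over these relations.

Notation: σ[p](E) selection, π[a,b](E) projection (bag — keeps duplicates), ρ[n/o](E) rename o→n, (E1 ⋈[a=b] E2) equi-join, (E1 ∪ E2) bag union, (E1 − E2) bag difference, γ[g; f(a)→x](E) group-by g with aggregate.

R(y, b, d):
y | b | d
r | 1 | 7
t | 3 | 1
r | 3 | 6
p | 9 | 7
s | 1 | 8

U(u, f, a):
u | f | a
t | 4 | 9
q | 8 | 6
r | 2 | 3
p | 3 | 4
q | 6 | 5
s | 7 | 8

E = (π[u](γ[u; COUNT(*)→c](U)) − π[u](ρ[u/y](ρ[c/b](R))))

Per-node cardinality:
  U → 6
  γ[u; COUNT(*)→c](U) → 5
  π[u](γ[u; COUNT(*)→c](U)) → 5
  R → 5
  ρ[c/b](R) → 5
  ρ[u/y](ρ[c/b](R)) → 5
  π[u](ρ[u/y](ρ[c/b](R))) → 5
  (π[u](γ[u; COUNT(*)→c](U)) − π[u](ρ[u/y](ρ[c/b](R)))) → 1

|E| = 1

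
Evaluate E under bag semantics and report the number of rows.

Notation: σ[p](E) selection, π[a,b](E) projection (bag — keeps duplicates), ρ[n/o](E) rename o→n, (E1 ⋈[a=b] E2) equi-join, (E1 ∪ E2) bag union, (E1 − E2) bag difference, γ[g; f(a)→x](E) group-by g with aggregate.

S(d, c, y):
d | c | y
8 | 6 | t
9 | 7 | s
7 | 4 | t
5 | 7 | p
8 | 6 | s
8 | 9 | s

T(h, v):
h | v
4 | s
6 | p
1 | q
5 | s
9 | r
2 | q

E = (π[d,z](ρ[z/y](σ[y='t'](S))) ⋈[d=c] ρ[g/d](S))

Row counts bottom-up:
  S → 6
  σ[y='t'](S) → 2
  ρ[z/y](σ[y='t'](S)) → 2
  π[d,z](ρ[z/y](σ[y='t'](S))) → 2
  S → 6
  ρ[g/d](S) → 6
  (π[d,z](ρ[z/y](σ[y='t'](S))) ⋈[d=c] ρ[g/d](S)) → 2

|E| = 2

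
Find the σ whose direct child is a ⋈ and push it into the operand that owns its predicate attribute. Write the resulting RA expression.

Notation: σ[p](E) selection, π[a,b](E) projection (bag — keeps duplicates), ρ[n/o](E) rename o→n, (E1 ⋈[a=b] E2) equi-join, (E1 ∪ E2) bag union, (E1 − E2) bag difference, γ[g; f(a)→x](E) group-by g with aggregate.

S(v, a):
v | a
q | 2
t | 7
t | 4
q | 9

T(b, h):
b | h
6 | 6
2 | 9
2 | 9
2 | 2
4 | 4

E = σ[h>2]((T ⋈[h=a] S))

σ filters on h, owned by the left side.
E' = (σ[h>2](T) ⋈[h=a] S)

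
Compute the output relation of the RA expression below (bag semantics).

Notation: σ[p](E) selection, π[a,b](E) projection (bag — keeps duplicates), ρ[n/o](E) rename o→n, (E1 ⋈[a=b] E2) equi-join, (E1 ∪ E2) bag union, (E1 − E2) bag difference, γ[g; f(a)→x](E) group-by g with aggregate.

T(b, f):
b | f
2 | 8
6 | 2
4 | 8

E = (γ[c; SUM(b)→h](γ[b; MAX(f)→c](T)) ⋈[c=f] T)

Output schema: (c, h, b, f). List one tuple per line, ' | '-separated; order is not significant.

Row counts bottom-up:
  T → 3
  γ[b; MAX(f)→c](T) → 3
  γ[c; SUM(b)→h](γ[b; MAX(f)→c](T)) → 2
  T → 3
  (γ[c; SUM(b)→h](γ[b; MAX(f)→c](T)) ⋈[c=f] T) → 3

== RESULT ==
c | h | b | f
2 | 6 | 6 | 2
8 | 6 | 2 | 8
8 | 6 | 4 | 8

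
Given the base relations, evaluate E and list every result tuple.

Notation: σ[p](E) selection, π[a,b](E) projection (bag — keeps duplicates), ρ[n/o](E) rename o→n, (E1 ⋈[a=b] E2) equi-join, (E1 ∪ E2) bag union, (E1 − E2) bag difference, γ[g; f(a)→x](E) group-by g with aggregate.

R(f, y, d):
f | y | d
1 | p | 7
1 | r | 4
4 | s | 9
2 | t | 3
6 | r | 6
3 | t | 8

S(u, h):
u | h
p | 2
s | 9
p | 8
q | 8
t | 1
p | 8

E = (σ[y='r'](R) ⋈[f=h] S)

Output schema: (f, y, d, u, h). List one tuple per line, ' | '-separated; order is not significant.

Row counts bottom-up:
  R → 6
  σ[y='r'](R) → 2
  S → 6
  (σ[y='r'](R) ⋈[f=h] S) → 1

== RESULT ==
f | y | d | u | h
1 | r | 4 | t | 1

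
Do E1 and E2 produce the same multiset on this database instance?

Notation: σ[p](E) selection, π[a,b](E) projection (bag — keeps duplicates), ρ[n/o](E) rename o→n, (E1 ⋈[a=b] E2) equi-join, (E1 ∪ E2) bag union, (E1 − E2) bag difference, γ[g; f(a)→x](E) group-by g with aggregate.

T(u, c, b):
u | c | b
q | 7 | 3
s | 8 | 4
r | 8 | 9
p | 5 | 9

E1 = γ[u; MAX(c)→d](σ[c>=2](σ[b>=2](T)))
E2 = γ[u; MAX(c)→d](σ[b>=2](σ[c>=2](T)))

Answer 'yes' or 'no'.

E1 subexpression sizes:
  T → 4
  σ[b>=2](T) → 4
  σ[c>=2](σ[b>=2](T)) → 4
  γ[u; MAX(c)→d](σ[c>=2](σ[b>=2](T))) → 4
E2 subexpression sizes:
  T → 4
  σ[c>=2](T) → 4
  σ[b>=2](σ[c>=2](T)) → 4
  γ[u; MAX(c)→d](σ[b>=2](σ[c>=2](T))) → 4

E1 and E2 produce the same multiset:
u | d
p | 5
q | 7
r | 8
s | 8

yes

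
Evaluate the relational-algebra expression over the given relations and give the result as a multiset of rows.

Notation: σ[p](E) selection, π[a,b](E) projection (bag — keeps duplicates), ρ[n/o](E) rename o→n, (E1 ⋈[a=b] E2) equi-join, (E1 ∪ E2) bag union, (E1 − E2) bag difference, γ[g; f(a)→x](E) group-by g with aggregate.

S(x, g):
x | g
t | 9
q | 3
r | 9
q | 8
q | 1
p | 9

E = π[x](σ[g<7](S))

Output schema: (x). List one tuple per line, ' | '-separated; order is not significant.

Per-node cardinality:
  S → 6
  σ[g<7](S) → 2
  π[x](σ[g<7](S)) → 2

== RESULT ==
x
q
q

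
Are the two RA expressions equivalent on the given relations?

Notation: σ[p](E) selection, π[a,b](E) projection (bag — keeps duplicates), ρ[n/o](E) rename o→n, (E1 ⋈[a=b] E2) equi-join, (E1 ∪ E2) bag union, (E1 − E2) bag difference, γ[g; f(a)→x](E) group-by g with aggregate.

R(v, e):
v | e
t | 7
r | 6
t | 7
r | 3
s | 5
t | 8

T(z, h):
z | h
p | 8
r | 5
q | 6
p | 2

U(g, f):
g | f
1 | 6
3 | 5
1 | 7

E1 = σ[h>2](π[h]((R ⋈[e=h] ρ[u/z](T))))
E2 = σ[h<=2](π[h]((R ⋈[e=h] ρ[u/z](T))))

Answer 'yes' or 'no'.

E1 per-node cardinality:
  R → 6
  T → 4
  ρ[u/z](T) → 4
  (R ⋈[e=h] ρ[u/z](T)) → 3
  π[h]((R ⋈[e=h] ρ[u/z](T))) → 3
  σ[h>2](π[h]((R ⋈[e=h] ρ[u/z](T)))) → 3
E2 per-node cardinality:
  R → 6
  T → 4
  ρ[u/z](T) → 4
  (R ⋈[e=h] ρ[u/z](T)) → 3
  π[h]((R ⋈[e=h] ρ[u/z](T))) → 3
  σ[h<=2](π[h]((R ⋈[e=h] ρ[u/z](T)))) → 0

E1 result:
h
5
6
8
E2 result:
h
(0 rows)
Witness: (6,) appears 1× in E1 but 0× in E2.

no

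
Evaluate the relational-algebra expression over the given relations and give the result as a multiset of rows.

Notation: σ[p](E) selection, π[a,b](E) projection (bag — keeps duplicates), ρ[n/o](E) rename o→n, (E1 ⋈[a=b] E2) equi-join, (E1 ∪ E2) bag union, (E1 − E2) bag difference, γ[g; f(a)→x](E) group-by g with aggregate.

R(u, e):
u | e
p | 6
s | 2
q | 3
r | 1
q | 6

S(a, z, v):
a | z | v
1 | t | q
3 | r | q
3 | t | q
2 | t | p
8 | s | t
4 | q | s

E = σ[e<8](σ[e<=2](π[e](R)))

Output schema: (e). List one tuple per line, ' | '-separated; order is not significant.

Row counts bottom-up:
  R → 5
  π[e](R) → 5
  σ[e<=2](π[e](R)) → 2
  σ[e<8](σ[e<=2](π[e](R))) → 2

== RESULT ==
e
1
2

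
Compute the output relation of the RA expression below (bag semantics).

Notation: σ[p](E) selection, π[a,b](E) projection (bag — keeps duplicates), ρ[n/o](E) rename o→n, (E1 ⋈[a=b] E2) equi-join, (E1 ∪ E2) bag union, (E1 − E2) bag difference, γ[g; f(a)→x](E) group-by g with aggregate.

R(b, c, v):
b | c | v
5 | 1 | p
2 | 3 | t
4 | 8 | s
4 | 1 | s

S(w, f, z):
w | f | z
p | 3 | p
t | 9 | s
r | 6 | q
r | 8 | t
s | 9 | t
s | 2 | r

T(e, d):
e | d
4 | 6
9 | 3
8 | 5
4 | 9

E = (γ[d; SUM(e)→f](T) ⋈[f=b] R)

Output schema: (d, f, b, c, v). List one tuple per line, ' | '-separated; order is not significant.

Per-node cardinality:
  T → 4
  γ[d; SUM(e)→f](T) → 4
  R → 4
  (γ[d; SUM(e)→f](T) ⋈[f=b] R) → 4

== RESULT ==
d | f | b | c | v
6 | 4 | 4 | 1 | s
6 | 4 | 4 | 8 | s
9 | 4 | 4 | 1 | s
9 | 4 | 4 | 8 | s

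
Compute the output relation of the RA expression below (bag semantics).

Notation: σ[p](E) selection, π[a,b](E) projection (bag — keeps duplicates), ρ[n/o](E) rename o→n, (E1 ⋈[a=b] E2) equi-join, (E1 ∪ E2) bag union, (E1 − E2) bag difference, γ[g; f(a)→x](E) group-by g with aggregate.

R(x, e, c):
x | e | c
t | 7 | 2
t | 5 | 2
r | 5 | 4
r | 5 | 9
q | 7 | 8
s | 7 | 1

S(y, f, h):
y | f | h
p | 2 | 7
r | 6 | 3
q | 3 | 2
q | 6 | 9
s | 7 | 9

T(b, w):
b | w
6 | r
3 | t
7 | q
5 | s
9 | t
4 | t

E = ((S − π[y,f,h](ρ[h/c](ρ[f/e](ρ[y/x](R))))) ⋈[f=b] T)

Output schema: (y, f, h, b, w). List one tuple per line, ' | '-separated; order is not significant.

Row counts bottom-up:
  S → 5
  R → 6
  ρ[y/x](R) → 6
  ρ[f/e](ρ[y/x](R)) → 6
  ρ[h/c](ρ[f/e](ρ[y/x](R))) → 6
  π[y,f,h](ρ[h/c](ρ[f/e](ρ[y/x](R)))) → 6
  (S − π[y,f,h](ρ[h/c](ρ[f/e](ρ[y/x](R))))) → 5
  T → 6
  ((S − π[y,f,h](ρ[h/c](ρ[f/e](ρ[y/x](R))))) ⋈[f=b] T) → 4

== RESULT ==
y | f | h | b | w
q | 3 | 2 | 3 | t
q | 6 | 9 | 6 | r
r | 6 | 3 | 6 | r
s | 7 | 9 | 7 | q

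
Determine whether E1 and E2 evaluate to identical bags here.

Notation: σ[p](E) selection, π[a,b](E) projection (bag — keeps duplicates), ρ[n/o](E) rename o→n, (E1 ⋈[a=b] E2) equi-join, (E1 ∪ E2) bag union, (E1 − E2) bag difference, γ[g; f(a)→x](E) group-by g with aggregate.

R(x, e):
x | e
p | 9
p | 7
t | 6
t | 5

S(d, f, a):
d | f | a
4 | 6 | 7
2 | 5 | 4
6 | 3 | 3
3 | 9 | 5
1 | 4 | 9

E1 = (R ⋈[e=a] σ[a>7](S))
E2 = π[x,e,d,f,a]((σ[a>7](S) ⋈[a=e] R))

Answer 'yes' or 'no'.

E1 per-node cardinality:
  R → 4
  S → 5
  σ[a>7](S) → 1
  (R ⋈[e=a] σ[a>7](S)) → 1
E2 per-node cardinality:
  S → 5
  σ[a>7](S) → 1
  R → 4
  (σ[a>7](S) ⋈[a=e] R) → 1
  π[x,e,d,f,a]((σ[a>7](S) ⋈[a=e] R)) → 1

E1 and E2 produce the same multiset:
x | e | d | f | a
p | 9 | 1 | 4 | 9

yes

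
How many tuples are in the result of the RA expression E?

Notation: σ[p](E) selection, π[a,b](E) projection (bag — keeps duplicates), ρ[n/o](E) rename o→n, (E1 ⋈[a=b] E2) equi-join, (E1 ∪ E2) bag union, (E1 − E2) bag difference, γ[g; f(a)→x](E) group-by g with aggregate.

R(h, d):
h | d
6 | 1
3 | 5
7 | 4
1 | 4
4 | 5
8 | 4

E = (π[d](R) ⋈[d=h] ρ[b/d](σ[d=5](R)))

Row counts bottom-up:
  R → 6
  π[d](R) → 6
  R → 6
  σ[d=5](R) → 2
  ρ[b/d](σ[d=5](R)) → 2
  (π[d](R) ⋈[d=h] ρ[b/d](σ[d=5](R))) → 3

|E| = 3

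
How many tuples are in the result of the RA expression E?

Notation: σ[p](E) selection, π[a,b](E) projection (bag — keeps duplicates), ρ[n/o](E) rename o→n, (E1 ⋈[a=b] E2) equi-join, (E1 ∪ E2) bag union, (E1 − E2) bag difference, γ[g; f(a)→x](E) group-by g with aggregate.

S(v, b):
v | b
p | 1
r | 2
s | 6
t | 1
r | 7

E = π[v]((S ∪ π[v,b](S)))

Per-node cardinality:
  S → 5
  S → 5
  π[v,b](S) → 5
  (S ∪ π[v,b](S)) → 10
  π[v]((S ∪ π[v,b](S))) → 10

|E| = 10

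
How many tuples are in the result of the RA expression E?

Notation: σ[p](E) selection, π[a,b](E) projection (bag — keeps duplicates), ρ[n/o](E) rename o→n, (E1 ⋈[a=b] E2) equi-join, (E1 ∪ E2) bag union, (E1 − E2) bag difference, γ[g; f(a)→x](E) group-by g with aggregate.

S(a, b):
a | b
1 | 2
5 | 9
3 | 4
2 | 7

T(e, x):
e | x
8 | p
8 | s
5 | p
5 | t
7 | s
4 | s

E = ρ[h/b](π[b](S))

Row counts bottom-up:
  S → 4
  π[b](S) → 4
  ρ[h/b](π[b](S)) → 4

|E| = 4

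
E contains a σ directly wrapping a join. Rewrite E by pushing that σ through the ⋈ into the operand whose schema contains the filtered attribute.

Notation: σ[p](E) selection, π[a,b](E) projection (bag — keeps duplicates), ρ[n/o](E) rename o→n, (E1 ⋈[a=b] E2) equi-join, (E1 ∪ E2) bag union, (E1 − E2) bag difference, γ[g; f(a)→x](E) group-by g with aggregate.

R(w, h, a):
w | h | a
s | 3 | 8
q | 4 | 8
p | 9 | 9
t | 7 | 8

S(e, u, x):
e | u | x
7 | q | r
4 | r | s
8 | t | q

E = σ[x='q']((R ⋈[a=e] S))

σ filters on x, owned by the right side.
E' = (R ⋈[a=e] σ[x='q'](S))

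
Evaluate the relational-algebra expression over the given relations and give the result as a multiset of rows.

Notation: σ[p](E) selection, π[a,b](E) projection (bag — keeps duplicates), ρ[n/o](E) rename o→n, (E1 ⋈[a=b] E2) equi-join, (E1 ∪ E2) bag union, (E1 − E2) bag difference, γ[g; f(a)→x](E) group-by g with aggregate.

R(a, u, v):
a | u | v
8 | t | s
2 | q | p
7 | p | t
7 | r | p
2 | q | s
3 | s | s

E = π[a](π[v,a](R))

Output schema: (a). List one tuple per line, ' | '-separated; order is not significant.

Stepwise |·|:
  R → 6
  π[v,a](R) → 6
  π[a](π[v,a](R)) → 6

== RESULT ==
a
2
2
3
7
7
8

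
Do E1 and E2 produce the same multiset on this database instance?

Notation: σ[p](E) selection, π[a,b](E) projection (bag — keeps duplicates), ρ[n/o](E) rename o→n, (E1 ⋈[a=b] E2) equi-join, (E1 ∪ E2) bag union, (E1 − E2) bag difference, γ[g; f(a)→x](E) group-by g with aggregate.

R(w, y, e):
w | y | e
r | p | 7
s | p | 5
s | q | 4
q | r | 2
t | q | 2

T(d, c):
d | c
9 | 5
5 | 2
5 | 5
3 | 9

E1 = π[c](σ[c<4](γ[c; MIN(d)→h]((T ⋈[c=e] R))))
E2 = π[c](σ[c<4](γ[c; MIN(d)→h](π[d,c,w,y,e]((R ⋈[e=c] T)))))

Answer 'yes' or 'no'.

E1 stepwise |·|:
  T → 4
  R → 5
  (T ⋈[c=e] R) → 4
  γ[c; MIN(d)→h]((T ⋈[c=e] R)) → 2
  σ[c<4](γ[c; MIN(d)→h]((T ⋈[c=e] R))) → 1
  π[c](σ[c<4](γ[c; MIN(d)→h]((T ⋈[c=e] R)))) → 1
E2 stepwise |·|:
  R → 5
  T → 4
  (R ⋈[e=c] T) → 4
  π[d,c,w,y,e]((R ⋈[e=c] T)) → 4
  γ[c; MIN(d)→h](π[d,c,w,y,e]((R ⋈[e=c] T))) → 2
  σ[c<4](γ[c; MIN(d)→h](π[d,c,w,y,e]((R ⋈[e=c] T)))) → 1
  π[c](σ[c<4](γ[c; MIN(d)→h](π[d,c,w,y,e]((R ⋈[e=c] T))))) → 1

E1 and E2 produce the same multiset:
c
2

yes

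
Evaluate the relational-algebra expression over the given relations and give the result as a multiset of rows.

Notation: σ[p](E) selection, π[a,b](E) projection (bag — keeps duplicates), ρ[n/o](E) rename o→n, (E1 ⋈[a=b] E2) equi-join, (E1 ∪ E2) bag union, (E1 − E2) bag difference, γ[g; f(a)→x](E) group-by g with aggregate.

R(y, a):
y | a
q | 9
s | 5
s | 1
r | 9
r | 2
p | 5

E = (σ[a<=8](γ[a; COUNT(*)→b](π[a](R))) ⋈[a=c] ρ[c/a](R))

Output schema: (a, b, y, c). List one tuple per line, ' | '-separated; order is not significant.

Per-node cardinality:
  R → 6
  π[a](R) → 6
  γ[a; COUNT(*)→b](π[a](R)) → 4
  σ[a<=8](γ[a; COUNT(*)→b](π[a](R))) → 3
  R → 6
  ρ[c/a](R) → 6
  (σ[a<=8](γ[a; COUNT(*)→b](π[a](R))) ⋈[a=c] ρ[c/a](R)) → 4

== RESULT ==
a | b | y | c
1 | 1 | s | 1
2 | 1 | r | 2
5 | 2 | p | 5
5 | 2 | s | 5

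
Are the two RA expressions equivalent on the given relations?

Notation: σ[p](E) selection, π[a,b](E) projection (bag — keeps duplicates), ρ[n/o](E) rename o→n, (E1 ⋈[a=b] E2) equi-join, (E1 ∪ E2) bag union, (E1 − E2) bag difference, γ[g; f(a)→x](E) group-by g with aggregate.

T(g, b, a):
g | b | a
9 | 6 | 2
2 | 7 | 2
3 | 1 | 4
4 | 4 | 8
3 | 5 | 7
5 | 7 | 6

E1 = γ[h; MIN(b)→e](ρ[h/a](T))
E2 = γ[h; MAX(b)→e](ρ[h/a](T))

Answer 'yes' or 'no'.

E1 row counts bottom-up:
  T → 6
  ρ[h/a](T) → 6
  γ[h; MIN(b)→e](ρ[h/a](T)) → 5
E2 row counts bottom-up:
  T → 6
  ρ[h/a](T) → 6
  γ[h; MAX(b)→e](ρ[h/a](T)) → 5

E1 result:
h | e
2 | 6
4 | 1
6 | 7
7 | 5
8 | 4
E2 result:
h | e
2 | 7
4 | 1
6 | 7
7 | 5
8 | 4
Witness: (2, 7) appears 0× in E1 but 1× in E2.

no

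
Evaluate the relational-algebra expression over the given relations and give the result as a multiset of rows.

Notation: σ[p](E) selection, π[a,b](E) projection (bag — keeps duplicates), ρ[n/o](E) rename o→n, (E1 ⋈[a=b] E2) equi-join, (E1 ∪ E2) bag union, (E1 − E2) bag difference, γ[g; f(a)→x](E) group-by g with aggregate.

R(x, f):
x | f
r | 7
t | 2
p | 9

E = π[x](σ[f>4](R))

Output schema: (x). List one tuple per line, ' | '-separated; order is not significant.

Stepwise |·|:
  R → 3
  σ[f>4](R) → 2
  π[x](σ[f>4](R)) → 2

== RESULT ==
x
p
r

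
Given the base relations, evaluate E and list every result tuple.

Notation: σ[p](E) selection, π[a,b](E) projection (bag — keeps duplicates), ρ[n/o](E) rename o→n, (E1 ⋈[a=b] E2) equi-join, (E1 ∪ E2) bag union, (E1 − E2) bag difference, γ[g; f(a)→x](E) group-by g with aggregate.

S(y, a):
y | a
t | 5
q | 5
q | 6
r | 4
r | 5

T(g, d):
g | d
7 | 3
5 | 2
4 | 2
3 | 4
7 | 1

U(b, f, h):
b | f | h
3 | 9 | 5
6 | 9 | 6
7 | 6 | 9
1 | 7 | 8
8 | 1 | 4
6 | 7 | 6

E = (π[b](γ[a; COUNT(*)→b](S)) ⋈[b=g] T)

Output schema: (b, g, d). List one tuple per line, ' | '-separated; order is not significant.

Stepwise |·|:
  S → 5
  γ[a; COUNT(*)→b](S) → 3
  π[b](γ[a; COUNT(*)→b](S)) → 3
  T → 5
  (π[b](γ[a; COUNT(*)→b](S)) ⋈[b=g] T) → 1

== RESULT ==
b | g | d
3 | 3 | 4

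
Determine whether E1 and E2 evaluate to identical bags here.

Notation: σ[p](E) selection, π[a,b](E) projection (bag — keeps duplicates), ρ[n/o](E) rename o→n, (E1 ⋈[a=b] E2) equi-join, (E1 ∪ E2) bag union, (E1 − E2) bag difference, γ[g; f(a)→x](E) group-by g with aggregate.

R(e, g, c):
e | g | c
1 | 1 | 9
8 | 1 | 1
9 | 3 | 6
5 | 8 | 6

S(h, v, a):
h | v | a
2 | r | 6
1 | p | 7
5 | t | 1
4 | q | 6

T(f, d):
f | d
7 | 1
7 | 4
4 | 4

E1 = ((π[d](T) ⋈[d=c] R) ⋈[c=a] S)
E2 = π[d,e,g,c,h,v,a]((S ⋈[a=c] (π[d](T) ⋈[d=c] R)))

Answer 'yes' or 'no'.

E1 row counts bottom-up:
  T → 3
  π[d](T) → 3
  R → 4
  (π[d](T) ⋈[d=c] R) → 1
  S → 4
  ((π[d](T) ⋈[d=c] R) ⋈[c=a] S) → 1
E2 row counts bottom-up:
  S → 4
  T → 3
  π[d](T) → 3
  R → 4
  (π[d](T) ⋈[d=c] R) → 1
  (S ⋈[a=c] (π[d](T) ⋈[d=c] R)) → 1
  π[d,e,g,c,h,v,a]((S ⋈[a=c] (π[d](T) ⋈[d=c] R))) → 1

E1 and E2 produce the same multiset:
d | e | g | c | h | v | a
1 | 8 | 1 | 1 | 5 | t | 1

yes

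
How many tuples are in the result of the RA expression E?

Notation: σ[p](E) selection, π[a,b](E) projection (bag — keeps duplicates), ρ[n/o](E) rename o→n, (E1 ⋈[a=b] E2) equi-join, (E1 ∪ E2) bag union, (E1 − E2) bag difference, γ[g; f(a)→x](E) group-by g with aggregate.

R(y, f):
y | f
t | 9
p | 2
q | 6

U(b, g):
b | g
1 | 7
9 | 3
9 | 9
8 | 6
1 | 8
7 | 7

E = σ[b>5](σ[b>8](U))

Per-node cardinality:
  U → 6
  σ[b>8](U) → 2
  σ[b>5](σ[b>8](U)) → 2

|E| = 2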